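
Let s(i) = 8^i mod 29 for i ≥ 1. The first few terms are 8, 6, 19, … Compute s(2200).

23

s(1) = 8, s(2) = 6, s(3) = 19, s(4) = 7, s(5) = 27, s(6) = 13, s(7) = 17, s(8) = 20, s(9) = 15, s(10) = 4, s(11) = 3, s(12) = 24, s(13) = 18, s(14) = 28, s(15) = 21, s(16) = 23, s(17) = 10, s(18) = 22, s(19) = 2, s(20) = 16, s(21) = 12, s(22) = 9, s(23) = 14, s(24) = 25, s(25) = 26, s(26) = 5, s(27) = 11, s(28) = 1, s(29) = 8.
Since s(29) = s(1) = 8, the sequence is periodic with period 28.
(2200 - 1) mod 28 = 15, so s(2200) = s(16) = 23.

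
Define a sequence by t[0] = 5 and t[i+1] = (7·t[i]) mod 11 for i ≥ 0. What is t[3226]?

t[0] = 5; t[1] = 2; t[2] = 3; t[3] = 10; t[4] = 4; t[5] = 6; t[6] = 9; t[7] = 8; t[8] = 1; t[9] = 7; t[10] = 5.
Since t[10] = t[0] = 5, the sequence is periodic with period 10.
(3226 - 0) mod 10 = 6, so t[3226] = t[6] = 9.

9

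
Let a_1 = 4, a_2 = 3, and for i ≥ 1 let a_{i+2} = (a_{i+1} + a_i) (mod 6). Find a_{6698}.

3

We have a_1 = 4, a_2 = 3, a_3 = 1, a_4 = 4, a_5 = 5, a_6 = 3, a_7 = 2, a_8 = 5, a_9 = 1, a_{10} = 0, a_{11} = 1, a_{12} = 1, a_{13} = 2, a_{14} = 3, a_{15} = 5, a_{16} = 2, a_{17} = 1, a_{18} = 3, a_{19} = 4, a_{20} = 1, a_{21} = 5, a_{22} = 0, a_{23} = 5, a_{24} = 5, a_{25} = 4, a_{26} = 3.
The sequence repeats with period 24.
(6698 - 1) mod 24 = 1, so a_{6698} = a_2 = 3.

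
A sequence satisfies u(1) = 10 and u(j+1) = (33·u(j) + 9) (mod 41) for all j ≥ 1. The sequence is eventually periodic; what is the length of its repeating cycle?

20

We have u(1) = 10; u(2) = 11; u(3) = 3; u(4) = 26; u(5) = 6; u(6) = 2; u(7) = 34; u(8) = 24; u(9) = 22; u(10) = 38; u(11) = 33; u(12) = 32; u(13) = 40; u(14) = 17; u(15) = 37; u(16) = 0; u(17) = 9; u(18) = 19; u(19) = 21; u(20) = 5; u(21) = 10.
The sequence repeats with period 20.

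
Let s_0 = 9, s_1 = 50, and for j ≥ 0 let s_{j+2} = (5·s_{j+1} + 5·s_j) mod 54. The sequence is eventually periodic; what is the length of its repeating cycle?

27

We have s_0 = 9,  s_1 = 50,  s_2 = 25,  s_3 = 51,  s_4 = 2,  s_5 = 49,  s_6 = 39,  s_7 = 8,  s_8 = 19,  s_9 = 27,  s_{10} = 14,  s_{11} = 43,  s_{12} = 15,  s_{13} = 20,  s_{14} = 13,  s_{15} = 3,  s_{16} = 26,  s_{17} = 37,  s_{18} = 45,  s_{19} = 32,  s_{20} = 7,  s_{21} = 33,  s_{22} = 38,  s_{23} = 31,  s_{24} = 21,  s_{25} = 44,  s_{26} = 1,  s_{27} = 9,  s_{28} = 50.
The sequence repeats with period 27.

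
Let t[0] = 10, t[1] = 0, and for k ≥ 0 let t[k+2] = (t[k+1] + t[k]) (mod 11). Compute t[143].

Listing terms: t[0] = 10; t[1] = 0; t[2] = 10; t[3] = 10; t[4] = 9; t[5] = 8; t[6] = 6; t[7] = 3; t[8] = 9; t[9] = 1; t[10] = 10; t[11] = 0.
Since (t[10], t[11]) = (t[0], t[1]) = (10, 0) (two consecutive terms determine the rest), the sequence is periodic with period 10.
So t[143] = t[0 + ((143-0) mod 10)] = t[3] = 10.

10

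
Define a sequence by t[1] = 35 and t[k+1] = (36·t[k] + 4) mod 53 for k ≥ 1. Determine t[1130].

Listing terms: t[1] = 35, t[2] = 45, t[3] = 34, t[4] = 9, t[5] = 10, t[6] = 46, t[7] = 17, t[8] = 33, t[9] = 26, t[10] = 39, t[11] = 30, t[12] = 24, t[13] = 20, t[14] = 35.
Since t[14] = t[1] = 35, the sequence is periodic with period 13.
(1130 - 1) mod 13 = 11, so t[1130] = t[12] = 24.

24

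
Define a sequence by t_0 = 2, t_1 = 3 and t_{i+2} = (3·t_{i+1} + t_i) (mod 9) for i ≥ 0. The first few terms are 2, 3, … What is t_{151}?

3

We have t_0 = 2,  t_1 = 3,  t_2 = 2,  t_3 = 0,  t_4 = 2,  t_5 = 6,  t_6 = 2,  t_7 = 3.
The sequence repeats with period 6.
So t_{151} = t_{0 + ((151-0) mod 6)} = t_1 = 3.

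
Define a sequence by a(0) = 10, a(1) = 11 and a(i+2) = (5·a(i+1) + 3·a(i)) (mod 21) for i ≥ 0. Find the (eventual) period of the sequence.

6

We have a(0) = 10, a(1) = 11, a(2) = 1, a(3) = 17, a(4) = 4, a(5) = 8, a(6) = 10, a(7) = 11.
Since (a(6), a(7)) = (a(0), a(1)) = (10, 11) (two consecutive terms determine the rest), the sequence is periodic with period 6.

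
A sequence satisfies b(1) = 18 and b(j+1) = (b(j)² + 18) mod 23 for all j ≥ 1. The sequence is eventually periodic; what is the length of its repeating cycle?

Computing terms: b(1) = 18,  b(2) = 20,  b(3) = 4,  b(4) = 11,  b(5) = 1,  b(6) = 19,  b(7) = 11.
Since b(7) = b(4) = 11, the sequence is eventually periodic: after a pre-period of length 3 it cycles with period 3.

3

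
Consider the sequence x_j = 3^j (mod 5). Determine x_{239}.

2

x_0 = 1; x_1 = 3; x_2 = 4; x_3 = 2; x_4 = 1.
The sequence repeats with period 4.
So x_{239} = x_{0 + ((239-0) mod 4)} = x_3 = 2.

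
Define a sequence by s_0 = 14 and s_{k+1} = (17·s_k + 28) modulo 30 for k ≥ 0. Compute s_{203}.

Computing terms: s_0 = 14,  s_1 = 26,  s_2 = 20,  s_3 = 8,  s_4 = 14.
Since s_4 = s_0 = 14, the sequence is periodic with period 4.
So s_{203} = s_{0 + ((203-0) mod 4)} = s_3 = 8.

8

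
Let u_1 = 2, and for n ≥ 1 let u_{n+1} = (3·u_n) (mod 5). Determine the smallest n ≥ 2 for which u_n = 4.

We have u_1 = 2; u_2 = 1; u_3 = 3; u_4 = 4; u_5 = 2.
Since u_5 = u_1 = 2, the sequence is periodic with period 4.
The value 4 first appears (with n ≥ 2) at u_4.

4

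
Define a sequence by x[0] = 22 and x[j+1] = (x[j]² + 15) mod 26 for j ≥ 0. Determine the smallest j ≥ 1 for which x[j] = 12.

6

x[0] = 22,  x[1] = 5,  x[2] = 14,  x[3] = 3,  x[4] = 24,  x[5] = 19,  x[6] = 12,  x[7] = 3.
Since x[7] = x[3] = 3, the sequence is eventually periodic: after a pre-period of length 3 it cycles with period 4.
The value 12 first appears (with j ≥ 1) at x[6].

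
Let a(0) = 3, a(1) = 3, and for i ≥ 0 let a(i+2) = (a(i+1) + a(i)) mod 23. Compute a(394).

a(0) = 3; a(1) = 3; a(2) = 6; a(3) = 9; a(4) = 15; a(5) = 1; a(6) = 16; a(7) = 17; a(8) = 10; a(9) = 4; a(10) = 14; a(11) = 18; a(12) = 9; a(13) = 4; a(14) = 13; a(15) = 17; a(16) = 7; a(17) = 1; a(18) = 8; a(19) = 9; a(20) = 17; a(21) = 3; a(22) = 20; a(23) = 0; a(24) = 20; a(25) = 20; a(26) = 17; a(27) = 14; a(28) = 8; a(29) = 22; a(30) = 7; a(31) = 6; a(32) = 13; a(33) = 19; a(34) = 9; a(35) = 5; a(36) = 14; a(37) = 19; a(38) = 10; a(39) = 6; a(40) = 16; a(41) = 22; a(42) = 15; a(43) = 14; a(44) = 6; a(45) = 20; a(46) = 3; a(47) = 0; a(48) = 3; a(49) = 3.
Since (a(48), a(49)) = (a(0), a(1)) = (3, 3) (two consecutive terms determine the rest), the sequence is periodic with period 48.
So a(394) = a(0 + ((394-0) mod 48)) = a(10) = 14.

14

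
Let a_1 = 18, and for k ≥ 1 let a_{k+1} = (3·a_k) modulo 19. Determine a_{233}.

2

a_1 = 18,  a_2 = 16,  a_3 = 10,  a_4 = 11,  a_5 = 14,  a_6 = 4,  a_7 = 12,  a_8 = 17,  a_9 = 13,  a_{10} = 1,  a_{11} = 3,  a_{12} = 9,  a_{13} = 8,  a_{14} = 5,  a_{15} = 15,  a_{16} = 7,  a_{17} = 2,  a_{18} = 6,  a_{19} = 18.
The sequence repeats with period 18.
So a_{233} = a_{1 + ((233-1) mod 18)} = a_{17} = 2.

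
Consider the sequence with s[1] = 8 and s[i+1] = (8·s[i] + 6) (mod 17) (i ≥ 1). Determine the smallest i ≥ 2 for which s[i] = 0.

Listing terms: s[1] = 8,  s[2] = 2,  s[3] = 5,  s[4] = 12,  s[5] = 0,  s[6] = 6,  s[7] = 3,  s[8] = 13,  s[9] = 8.
The sequence repeats with period 8.
The value 0 first appears (with i ≥ 2) at s[5].

5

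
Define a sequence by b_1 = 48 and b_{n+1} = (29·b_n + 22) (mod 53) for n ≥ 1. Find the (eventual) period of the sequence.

26

Listing terms: b_1 = 48,  b_2 = 36,  b_3 = 6,  b_4 = 37,  b_5 = 35,  b_6 = 30,  b_7 = 44,  b_8 = 26,  b_9 = 34,  b_{10} = 1,  b_{11} = 51,  b_{12} = 17,  b_{13} = 38,  b_{14} = 11,  b_{15} = 23,  b_{16} = 0,  b_{17} = 22,  b_{18} = 24,  b_{19} = 29,  b_{20} = 15,  b_{21} = 33,  b_{22} = 25,  b_{23} = 5,  b_{24} = 8,  b_{25} = 42,  b_{26} = 21,  b_{27} = 48.
Since b_{27} = b_1 = 48, the sequence is periodic with period 26.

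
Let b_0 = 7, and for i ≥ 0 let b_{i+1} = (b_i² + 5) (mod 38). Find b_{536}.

31

Listing terms: b_0 = 7,  b_1 = 16,  b_2 = 33,  b_3 = 30,  b_4 = 31,  b_5 = 16.
Since b_5 = b_1 = 16, the sequence is eventually periodic: after a pre-period of length 1 it cycles with period 4.
For i ≥ 1, b_i depends only on (i - 1) mod 4. (536 - 1) mod 4 = 3, so b_{536} = b_4 = 31.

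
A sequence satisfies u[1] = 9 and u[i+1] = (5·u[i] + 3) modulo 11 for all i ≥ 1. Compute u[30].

u[1] = 9, u[2] = 4, u[3] = 1, u[4] = 8, u[5] = 10, u[6] = 9.
The sequence repeats with period 5.
(30 - 1) mod 5 = 4, so u[30] = u[5] = 10.

10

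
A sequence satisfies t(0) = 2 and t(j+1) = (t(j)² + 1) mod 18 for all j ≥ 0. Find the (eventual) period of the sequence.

Computing terms: t(0) = 2,  t(1) = 5,  t(2) = 8,  t(3) = 11,  t(4) = 14,  t(5) = 17,  t(6) = 2.
Since t(6) = t(0) = 2, the sequence is periodic with period 6.

6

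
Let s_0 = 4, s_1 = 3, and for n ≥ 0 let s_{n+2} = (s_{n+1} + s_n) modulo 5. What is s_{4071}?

2

Computing terms: s_0 = 4,  s_1 = 3,  s_2 = 2,  s_3 = 0,  s_4 = 2,  s_5 = 2,  s_6 = 4,  s_7 = 1,  s_8 = 0,  s_9 = 1,  s_{10} = 1,  s_{11} = 2,  s_{12} = 3,  s_{13} = 0,  s_{14} = 3,  s_{15} = 3,  s_{16} = 1,  s_{17} = 4,  s_{18} = 0,  s_{19} = 4,  s_{20} = 4,  s_{21} = 3.
Since (s_{20}, s_{21}) = (s_0, s_1) = (4, 3) (two consecutive terms determine the rest), the sequence is periodic with period 20.
(4071 - 0) mod 20 = 11, so s_{4071} = s_{11} = 2.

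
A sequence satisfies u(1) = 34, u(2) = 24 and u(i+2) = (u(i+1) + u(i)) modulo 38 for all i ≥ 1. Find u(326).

24

Listing terms: u(1) = 34, u(2) = 24, u(3) = 20, u(4) = 6, u(5) = 26, u(6) = 32, u(7) = 20, u(8) = 14, u(9) = 34, u(10) = 10, u(11) = 6, u(12) = 16, u(13) = 22, u(14) = 0, u(15) = 22, u(16) = 22, u(17) = 6, u(18) = 28, u(19) = 34, u(20) = 24.
Since (u(19), u(20)) = (u(1), u(2)) = (34, 24) (two consecutive terms determine the rest), the sequence is periodic with period 18.
So u(326) = u(1 + ((326-1) mod 18)) = u(2) = 24.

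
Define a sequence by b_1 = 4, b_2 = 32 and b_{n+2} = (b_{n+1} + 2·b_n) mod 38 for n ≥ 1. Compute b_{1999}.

We have b_1 = 4,  b_2 = 32,  b_3 = 2,  b_4 = 28,  b_5 = 32,  b_6 = 12,  b_7 = 0,  b_8 = 24,  b_9 = 24,  b_{10} = 34,  b_{11} = 6,  b_{12} = 36,  b_{13} = 10,  b_{14} = 6,  b_{15} = 26,  b_{16} = 0,  b_{17} = 14,  b_{18} = 14,  b_{19} = 4,  b_{20} = 32.
Since (b_{19}, b_{20}) = (b_1, b_2) = (4, 32) (two consecutive terms determine the rest), the sequence is periodic with period 18.
So b_{1999} = b_{1 + ((1999-1) mod 18)} = b_1 = 4.

4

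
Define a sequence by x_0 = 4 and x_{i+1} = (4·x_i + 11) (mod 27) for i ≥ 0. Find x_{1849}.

We have x_0 = 4,  x_1 = 0,  x_2 = 11,  x_3 = 1,  x_4 = 15,  x_5 = 17,  x_6 = 25,  x_7 = 3,  x_8 = 23,  x_9 = 22,  x_{10} = 18,  x_{11} = 2,  x_{12} = 19,  x_{13} = 6,  x_{14} = 8,  x_{15} = 16,  x_{16} = 21,  x_{17} = 14,  x_{18} = 13,  x_{19} = 9,  x_{20} = 20,  x_{21} = 10,  x_{22} = 24,  x_{23} = 26,  x_{24} = 7,  x_{25} = 12,  x_{26} = 5,  x_{27} = 4.
Since x_{27} = x_0 = 4, the sequence is periodic with period 27.
(1849 - 0) mod 27 = 13, so x_{1849} = x_{13} = 6.

6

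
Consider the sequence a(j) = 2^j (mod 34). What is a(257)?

2

Listing terms: a(0) = 1; a(1) = 2; a(2) = 4; a(3) = 8; a(4) = 16; a(5) = 32; a(6) = 30; a(7) = 26; a(8) = 18; a(9) = 2.
Since a(9) = a(1) = 2, the sequence is eventually periodic: after a pre-period of length 1 it cycles with period 8.
For j ≥ 1, a(j) depends only on (j - 1) mod 8. (257 - 1) mod 8 = 0, so a(257) = a(1) = 2.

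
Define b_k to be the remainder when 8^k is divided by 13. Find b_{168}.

b_0 = 1,  b_1 = 8,  b_2 = 12,  b_3 = 5,  b_4 = 1.
Since b_4 = b_0 = 1, the sequence is periodic with period 4.
So b_{168} = b_{0 + ((168-0) mod 4)} = b_0 = 1.

1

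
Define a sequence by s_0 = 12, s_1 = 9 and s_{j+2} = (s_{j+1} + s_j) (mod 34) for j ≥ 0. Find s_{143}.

s_0 = 12; s_1 = 9; s_2 = 21; s_3 = 30; s_4 = 17; s_5 = 13; s_6 = 30; s_7 = 9; s_8 = 5; s_9 = 14; s_{10} = 19; s_{11} = 33; s_{12} = 18; s_{13} = 17; s_{14} = 1; s_{15} = 18; s_{16} = 19; s_{17} = 3; s_{18} = 22; s_{19} = 25; s_{20} = 13; s_{21} = 4; s_{22} = 17; s_{23} = 21; s_{24} = 4; s_{25} = 25; s_{26} = 29; s_{27} = 20; s_{28} = 15; s_{29} = 1; s_{30} = 16; s_{31} = 17; s_{32} = 33; s_{33} = 16; s_{34} = 15; s_{35} = 31; s_{36} = 12; s_{37} = 9.
Since (s_{36}, s_{37}) = (s_0, s_1) = (12, 9) (two consecutive terms determine the rest), the sequence is periodic with period 36.
So s_{143} = s_{0 + ((143-0) mod 36)} = s_{35} = 31.

31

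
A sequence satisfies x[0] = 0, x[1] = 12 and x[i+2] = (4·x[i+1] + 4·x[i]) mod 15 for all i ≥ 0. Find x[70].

12

x[0] = 0,  x[1] = 12,  x[2] = 3,  x[3] = 0,  x[4] = 12.
The sequence repeats with period 3.
(70 - 0) mod 3 = 1, so x[70] = x[1] = 12.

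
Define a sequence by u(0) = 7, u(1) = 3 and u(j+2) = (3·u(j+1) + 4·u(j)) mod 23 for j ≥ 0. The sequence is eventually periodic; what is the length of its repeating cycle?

22

u(0) = 7, u(1) = 3, u(2) = 14, u(3) = 8, u(4) = 11, u(5) = 19, u(6) = 9, u(7) = 11, u(8) = 0, u(9) = 21, u(10) = 17, u(11) = 20, u(12) = 13, u(13) = 4, u(14) = 18, u(15) = 1, u(16) = 6, u(17) = 22, u(18) = 21, u(19) = 13, u(20) = 8, u(21) = 7, u(22) = 7, u(23) = 3.
The sequence repeats with period 22.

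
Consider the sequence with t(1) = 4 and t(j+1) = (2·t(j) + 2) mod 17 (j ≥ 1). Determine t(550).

3

Computing terms: t(1) = 4,  t(2) = 10,  t(3) = 5,  t(4) = 12,  t(5) = 9,  t(6) = 3,  t(7) = 8,  t(8) = 1,  t(9) = 4.
Since t(9) = t(1) = 4, the sequence is periodic with period 8.
(550 - 1) mod 8 = 5, so t(550) = t(6) = 3.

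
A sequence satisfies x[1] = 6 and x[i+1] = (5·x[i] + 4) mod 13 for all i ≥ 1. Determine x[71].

5

Listing terms: x[1] = 6; x[2] = 8; x[3] = 5; x[4] = 3; x[5] = 6.
The sequence repeats with period 4.
(71 - 1) mod 4 = 2, so x[71] = x[3] = 5.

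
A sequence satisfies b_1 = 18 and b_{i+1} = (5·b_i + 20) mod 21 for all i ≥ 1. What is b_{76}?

Computing terms: b_1 = 18,  b_2 = 5,  b_3 = 3,  b_4 = 14,  b_5 = 6,  b_6 = 8,  b_7 = 18.
The sequence repeats with period 6.
(76 - 1) mod 6 = 3, so b_{76} = b_4 = 14.

14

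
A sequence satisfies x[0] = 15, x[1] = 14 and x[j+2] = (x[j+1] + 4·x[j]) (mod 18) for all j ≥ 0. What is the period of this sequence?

Computing terms: x[0] = 15,  x[1] = 14,  x[2] = 2,  x[3] = 4,  x[4] = 12,  x[5] = 10,  x[6] = 4,  x[7] = 8,  x[8] = 6,  x[9] = 2,  x[10] = 8,  x[11] = 16,  x[12] = 12,  x[13] = 4,  x[14] = 16,  x[15] = 14,  x[16] = 6,  x[17] = 8,  x[18] = 14,  x[19] = 10,  x[20] = 12,  x[21] = 16,  x[22] = 10,  x[23] = 2,  x[24] = 6,  x[25] = 14,  x[26] = 2.
Since (x[25], x[26]) = (x[1], x[2]) = (14, 2) (two consecutive terms determine the rest), the sequence is eventually periodic: after a pre-period of length 1 it cycles with period 24.

24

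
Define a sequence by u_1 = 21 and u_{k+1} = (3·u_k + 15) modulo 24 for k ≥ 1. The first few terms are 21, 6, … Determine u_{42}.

6

We have u_1 = 21; u_2 = 6; u_3 = 9; u_4 = 18; u_5 = 21.
Since u_5 = u_1 = 21, the sequence is periodic with period 4.
So u_{42} = u_{1 + ((42-1) mod 4)} = u_2 = 6.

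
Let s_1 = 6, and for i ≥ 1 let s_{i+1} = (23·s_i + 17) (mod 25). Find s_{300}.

18

s_1 = 6,  s_2 = 5,  s_3 = 7,  s_4 = 3,  s_5 = 11,  s_6 = 20,  s_7 = 2,  s_8 = 13,  s_9 = 16,  s_{10} = 10,  s_{11} = 22,  s_{12} = 23,  s_{13} = 21,  s_{14} = 0,  s_{15} = 17,  s_{16} = 8,  s_{17} = 1,  s_{18} = 15,  s_{19} = 12,  s_{20} = 18,  s_{21} = 6.
The sequence repeats with period 20.
(300 - 1) mod 20 = 19, so s_{300} = s_{20} = 18.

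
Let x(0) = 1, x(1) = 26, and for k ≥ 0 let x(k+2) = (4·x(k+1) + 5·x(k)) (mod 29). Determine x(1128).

3

x(0) = 1,  x(1) = 26,  x(2) = 22,  x(3) = 15,  x(4) = 25,  x(5) = 1,  x(6) = 13,  x(7) = 28,  x(8) = 3,  x(9) = 7,  x(10) = 14,  x(11) = 4,  x(12) = 28,  x(13) = 16,  x(14) = 1,  x(15) = 26.
The sequence repeats with period 14.
So x(1128) = x(0 + ((1128-0) mod 14)) = x(8) = 3.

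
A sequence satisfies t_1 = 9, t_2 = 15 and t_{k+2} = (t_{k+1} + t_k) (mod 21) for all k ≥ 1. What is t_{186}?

We have t_1 = 9,  t_2 = 15,  t_3 = 3,  t_4 = 18,  t_5 = 0,  t_6 = 18,  t_7 = 18,  t_8 = 15,  t_9 = 12,  t_{10} = 6,  t_{11} = 18,  t_{12} = 3,  t_{13} = 0,  t_{14} = 3,  t_{15} = 3,  t_{16} = 6,  t_{17} = 9,  t_{18} = 15.
The sequence repeats with period 16.
So t_{186} = t_{1 + ((186-1) mod 16)} = t_{10} = 6.

6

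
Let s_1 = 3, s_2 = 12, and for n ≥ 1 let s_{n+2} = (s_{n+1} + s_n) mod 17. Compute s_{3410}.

7

s_1 = 3, s_2 = 12, s_3 = 15, s_4 = 10, s_5 = 8, s_6 = 1, s_7 = 9, s_8 = 10, s_9 = 2, s_{10} = 12, s_{11} = 14, s_{12} = 9, s_{13} = 6, s_{14} = 15, s_{15} = 4, s_{16} = 2, s_{17} = 6, s_{18} = 8, s_{19} = 14, s_{20} = 5, s_{21} = 2, s_{22} = 7, s_{23} = 9, s_{24} = 16, s_{25} = 8, s_{26} = 7, s_{27} = 15, s_{28} = 5, s_{29} = 3, s_{30} = 8, s_{31} = 11, s_{32} = 2, s_{33} = 13, s_{34} = 15, s_{35} = 11, s_{36} = 9, s_{37} = 3, s_{38} = 12.
Since (s_{37}, s_{38}) = (s_1, s_2) = (3, 12) (two consecutive terms determine the rest), the sequence is periodic with period 36.
So s_{3410} = s_{1 + ((3410-1) mod 36)} = s_{26} = 7.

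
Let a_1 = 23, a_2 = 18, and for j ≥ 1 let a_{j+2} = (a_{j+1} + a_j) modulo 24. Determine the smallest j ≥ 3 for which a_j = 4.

5

Listing terms: a_1 = 23, a_2 = 18, a_3 = 17, a_4 = 11, a_5 = 4, a_6 = 15, a_7 = 19, a_8 = 10, a_9 = 5, a_{10} = 15, a_{11} = 20, a_{12} = 11, a_{13} = 7, a_{14} = 18, a_{15} = 1, a_{16} = 19, a_{17} = 20, a_{18} = 15, a_{19} = 11, a_{20} = 2, a_{21} = 13, a_{22} = 15, a_{23} = 4, a_{24} = 19, a_{25} = 23, a_{26} = 18.
Since (a_{25}, a_{26}) = (a_1, a_2) = (23, 18) (two consecutive terms determine the rest), the sequence is periodic with period 24.
The value 4 first appears (with j ≥ 3) at a_5.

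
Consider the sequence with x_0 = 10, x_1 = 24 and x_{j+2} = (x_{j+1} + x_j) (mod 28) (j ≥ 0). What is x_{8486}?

18

Listing terms: x_0 = 10; x_1 = 24; x_2 = 6; x_3 = 2; x_4 = 8; x_5 = 10; x_6 = 18; x_7 = 0; x_8 = 18; x_9 = 18; x_{10} = 8; x_{11} = 26; x_{12} = 6; x_{13} = 4; x_{14} = 10; x_{15} = 14; x_{16} = 24; x_{17} = 10; x_{18} = 6; x_{19} = 16; x_{20} = 22; x_{21} = 10; x_{22} = 4; x_{23} = 14; x_{24} = 18; x_{25} = 4; x_{26} = 22; x_{27} = 26; x_{28} = 20; x_{29} = 18; x_{30} = 10; x_{31} = 0; x_{32} = 10; x_{33} = 10; x_{34} = 20; x_{35} = 2; x_{36} = 22; x_{37} = 24; x_{38} = 18; x_{39} = 14; x_{40} = 4; x_{41} = 18; x_{42} = 22; x_{43} = 12; x_{44} = 6; x_{45} = 18; x_{46} = 24; x_{47} = 14; x_{48} = 10; x_{49} = 24.
Since (x_{48}, x_{49}) = (x_0, x_1) = (10, 24) (two consecutive terms determine the rest), the sequence is periodic with period 48.
(8486 - 0) mod 48 = 38, so x_{8486} = x_{38} = 18.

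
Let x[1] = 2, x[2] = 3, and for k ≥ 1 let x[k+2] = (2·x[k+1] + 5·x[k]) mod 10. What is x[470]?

Listing terms: x[1] = 2; x[2] = 3; x[3] = 6; x[4] = 7; x[5] = 4; x[6] = 3; x[7] = 6.
Since (x[6], x[7]) = (x[2], x[3]) = (3, 6) (two consecutive terms determine the rest), the sequence is eventually periodic: after a pre-period of length 1 it cycles with period 4.
For k ≥ 2, x[k] depends only on (k - 2) mod 4. (470 - 2) mod 4 = 0, so x[470] = x[2] = 3.

3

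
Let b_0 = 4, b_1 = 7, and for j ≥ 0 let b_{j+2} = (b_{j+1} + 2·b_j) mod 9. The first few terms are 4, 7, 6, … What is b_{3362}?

0

We have b_0 = 4; b_1 = 7; b_2 = 6; b_3 = 2; b_4 = 5; b_5 = 0; b_6 = 1; b_7 = 1; b_8 = 3; b_9 = 5; b_{10} = 2; b_{11} = 3; b_{12} = 7; b_{13} = 4; b_{14} = 0; b_{15} = 8; b_{16} = 8; b_{17} = 6; b_{18} = 4; b_{19} = 7.
The sequence repeats with period 18.
(3362 - 0) mod 18 = 14, so b_{3362} = b_{14} = 0.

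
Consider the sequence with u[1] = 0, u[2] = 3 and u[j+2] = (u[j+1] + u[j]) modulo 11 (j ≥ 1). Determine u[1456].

Listing terms: u[1] = 0, u[2] = 3, u[3] = 3, u[4] = 6, u[5] = 9, u[6] = 4, u[7] = 2, u[8] = 6, u[9] = 8, u[10] = 3, u[11] = 0, u[12] = 3.
Since (u[11], u[12]) = (u[1], u[2]) = (0, 3) (two consecutive terms determine the rest), the sequence is periodic with period 10.
(1456 - 1) mod 10 = 5, so u[1456] = u[6] = 4.

4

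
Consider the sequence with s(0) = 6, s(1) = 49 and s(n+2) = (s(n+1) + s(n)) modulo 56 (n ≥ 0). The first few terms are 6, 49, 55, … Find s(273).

0

Listing terms: s(0) = 6; s(1) = 49; s(2) = 55; s(3) = 48; s(4) = 47; s(5) = 39; s(6) = 30; s(7) = 13; s(8) = 43; s(9) = 0; s(10) = 43; s(11) = 43; s(12) = 30; s(13) = 17; s(14) = 47; s(15) = 8; s(16) = 55; s(17) = 7; s(18) = 6; s(19) = 13; s(20) = 19; s(21) = 32; s(22) = 51; s(23) = 27; s(24) = 22; s(25) = 49; s(26) = 15; s(27) = 8; s(28) = 23; s(29) = 31; s(30) = 54; s(31) = 29; s(32) = 27; s(33) = 0; s(34) = 27; s(35) = 27; s(36) = 54; s(37) = 25; s(38) = 23; s(39) = 48; s(40) = 15; s(41) = 7; s(42) = 22; s(43) = 29; s(44) = 51; s(45) = 24; s(46) = 19; s(47) = 43; s(48) = 6; s(49) = 49.
The sequence repeats with period 48.
So s(273) = s(0 + ((273-0) mod 48)) = s(33) = 0.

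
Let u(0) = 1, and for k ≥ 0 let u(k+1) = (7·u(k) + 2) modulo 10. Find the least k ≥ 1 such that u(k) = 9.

Computing terms: u(0) = 1,  u(1) = 9,  u(2) = 5,  u(3) = 7,  u(4) = 1.
Since u(4) = u(0) = 1, the sequence is periodic with period 4.
The value 9 first appears (with k ≥ 1) at u(1).

1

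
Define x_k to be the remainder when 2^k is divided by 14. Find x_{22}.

Computing terms: x_0 = 1; x_1 = 2; x_2 = 4; x_3 = 8; x_4 = 2.
Since x_4 = x_1 = 2, the sequence is eventually periodic: after a pre-period of length 1 it cycles with period 3.
For k ≥ 1, x_k depends only on (k - 1) mod 3. (22 - 1) mod 3 = 0, so x_{22} = x_1 = 2.

2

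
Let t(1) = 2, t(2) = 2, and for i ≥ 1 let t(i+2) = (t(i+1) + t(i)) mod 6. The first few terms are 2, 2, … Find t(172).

Listing terms: t(1) = 2,  t(2) = 2,  t(3) = 4,  t(4) = 0,  t(5) = 4,  t(6) = 4,  t(7) = 2,  t(8) = 0,  t(9) = 2,  t(10) = 2.
Since (t(9), t(10)) = (t(1), t(2)) = (2, 2) (two consecutive terms determine the rest), the sequence is periodic with period 8.
(172 - 1) mod 8 = 3, so t(172) = t(4) = 0.

0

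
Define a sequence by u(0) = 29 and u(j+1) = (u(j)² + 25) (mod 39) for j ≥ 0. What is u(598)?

We have u(0) = 29,  u(1) = 8,  u(2) = 11,  u(3) = 29.
Since u(3) = u(0) = 29, the sequence is periodic with period 3.
So u(598) = u(0 + ((598-0) mod 3)) = u(1) = 8.

8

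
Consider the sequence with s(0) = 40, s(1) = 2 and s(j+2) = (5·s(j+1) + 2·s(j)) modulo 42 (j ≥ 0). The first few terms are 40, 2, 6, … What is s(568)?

Listing terms: s(0) = 40, s(1) = 2, s(2) = 6, s(3) = 34, s(4) = 14, s(5) = 12, s(6) = 4, s(7) = 2, s(8) = 18, s(9) = 10, s(10) = 2, s(11) = 30, s(12) = 28, s(13) = 32, s(14) = 6, s(15) = 10, s(16) = 20, s(17) = 36, s(18) = 10, s(19) = 38, s(20) = 0, s(21) = 34, s(22) = 2, s(23) = 36, s(24) = 16, s(25) = 26, s(26) = 36, s(27) = 22, s(28) = 14, s(29) = 30, s(30) = 10, s(31) = 26, s(32) = 24, s(33) = 4, s(34) = 26, s(35) = 12, s(36) = 28, s(37) = 38, s(38) = 36, s(39) = 4, s(40) = 8, s(41) = 6, s(42) = 4, s(43) = 32, s(44) = 0, s(45) = 22, s(46) = 26, s(47) = 6, s(48) = 40, s(49) = 2.
Since (s(48), s(49)) = (s(0), s(1)) = (40, 2) (two consecutive terms determine the rest), the sequence is periodic with period 48.
So s(568) = s(0 + ((568-0) mod 48)) = s(40) = 8.

8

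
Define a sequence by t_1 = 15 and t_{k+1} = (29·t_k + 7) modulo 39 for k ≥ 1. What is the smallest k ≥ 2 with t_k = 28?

t_1 = 15; t_2 = 13; t_3 = 33; t_4 = 28; t_5 = 0; t_6 = 7; t_7 = 15.
Since t_7 = t_1 = 15, the sequence is periodic with period 6.
The value 28 first appears (with k ≥ 2) at t_4.

4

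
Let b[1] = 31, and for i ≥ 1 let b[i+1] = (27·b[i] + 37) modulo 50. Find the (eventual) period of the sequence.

Listing terms: b[1] = 31; b[2] = 24; b[3] = 35; b[4] = 32; b[5] = 1; b[6] = 14; b[7] = 15; b[8] = 42; b[9] = 21; b[10] = 4; b[11] = 45; b[12] = 2; b[13] = 41; b[14] = 44; b[15] = 25; b[16] = 12; b[17] = 11; b[18] = 34; b[19] = 5; b[20] = 22; b[21] = 31.
The sequence repeats with period 20.

20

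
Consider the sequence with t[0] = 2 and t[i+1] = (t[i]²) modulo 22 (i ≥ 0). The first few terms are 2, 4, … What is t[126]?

16

Listing terms: t[0] = 2; t[1] = 4; t[2] = 16; t[3] = 14; t[4] = 20; t[5] = 4.
Since t[5] = t[1] = 4, the sequence is eventually periodic: after a pre-period of length 1 it cycles with period 4.
For i ≥ 1, t[i] depends only on (i - 1) mod 4. (126 - 1) mod 4 = 1, so t[126] = t[2] = 16.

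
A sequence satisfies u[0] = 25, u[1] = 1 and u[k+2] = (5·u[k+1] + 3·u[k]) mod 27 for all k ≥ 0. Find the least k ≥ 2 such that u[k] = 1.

17

We have u[0] = 25, u[1] = 1, u[2] = 26, u[3] = 25, u[4] = 14, u[5] = 10, u[6] = 11, u[7] = 4, u[8] = 26, u[9] = 7, u[10] = 5, u[11] = 19, u[12] = 2, u[13] = 13, u[14] = 17, u[15] = 16, u[16] = 23, u[17] = 1, u[18] = 20, u[19] = 22, u[20] = 8, u[21] = 25, u[22] = 14.
Since (u[21], u[22]) = (u[3], u[4]) = (25, 14) (two consecutive terms determine the rest), the sequence is eventually periodic: after a pre-period of length 3 it cycles with period 18.
The value 1 first appears (with k ≥ 2) at u[17].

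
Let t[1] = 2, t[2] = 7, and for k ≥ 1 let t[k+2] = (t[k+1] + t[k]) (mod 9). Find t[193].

2

Listing terms: t[1] = 2; t[2] = 7; t[3] = 0; t[4] = 7; t[5] = 7; t[6] = 5; t[7] = 3; t[8] = 8; t[9] = 2; t[10] = 1; t[11] = 3; t[12] = 4; t[13] = 7; t[14] = 2; t[15] = 0; t[16] = 2; t[17] = 2; t[18] = 4; t[19] = 6; t[20] = 1; t[21] = 7; t[22] = 8; t[23] = 6; t[24] = 5; t[25] = 2; t[26] = 7.
Since (t[25], t[26]) = (t[1], t[2]) = (2, 7) (two consecutive terms determine the rest), the sequence is periodic with period 24.
So t[193] = t[1 + ((193-1) mod 24)] = t[1] = 2.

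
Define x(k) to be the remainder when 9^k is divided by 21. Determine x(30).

Listing terms: x(0) = 1; x(1) = 9; x(2) = 18; x(3) = 15; x(4) = 9.
Since x(4) = x(1) = 9, the sequence is eventually periodic: after a pre-period of length 1 it cycles with period 3.
For k ≥ 1, x(k) depends only on (k - 1) mod 3. (30 - 1) mod 3 = 2, so x(30) = x(3) = 15.

15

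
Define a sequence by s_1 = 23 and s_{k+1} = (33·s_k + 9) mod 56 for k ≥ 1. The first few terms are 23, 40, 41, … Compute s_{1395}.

Listing terms: s_1 = 23, s_2 = 40, s_3 = 41, s_4 = 18, s_5 = 43, s_6 = 28, s_7 = 37, s_8 = 54, s_9 = 55, s_{10} = 32, s_{11} = 1, s_{12} = 42, s_{13} = 51, s_{14} = 12, s_{15} = 13, s_{16} = 46, s_{17} = 15, s_{18} = 0, s_{19} = 9, s_{20} = 26, s_{21} = 27, s_{22} = 4, s_{23} = 29, s_{24} = 14, s_{25} = 23.
Since s_{25} = s_1 = 23, the sequence is periodic with period 24.
(1395 - 1) mod 24 = 2, so s_{1395} = s_3 = 41.

41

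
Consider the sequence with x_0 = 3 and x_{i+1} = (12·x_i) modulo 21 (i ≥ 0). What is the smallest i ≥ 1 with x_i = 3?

Listing terms: x_0 = 3, x_1 = 15, x_2 = 12, x_3 = 18, x_4 = 6, x_5 = 9, x_6 = 3.
The sequence repeats with period 6.
The value 3 next appears (with i ≥ 1) at x_6.

6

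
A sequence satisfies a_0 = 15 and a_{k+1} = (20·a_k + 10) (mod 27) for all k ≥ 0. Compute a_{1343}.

a_0 = 15, a_1 = 13, a_2 = 0, a_3 = 10, a_4 = 21, a_5 = 25, a_6 = 24, a_7 = 4, a_8 = 9, a_9 = 1, a_{10} = 3, a_{11} = 16, a_{12} = 6, a_{13} = 22, a_{14} = 18, a_{15} = 19, a_{16} = 12, a_{17} = 7, a_{18} = 15.
Since a_{18} = a_0 = 15, the sequence is periodic with period 18.
So a_{1343} = a_{0 + ((1343-0) mod 18)} = a_{11} = 16.

16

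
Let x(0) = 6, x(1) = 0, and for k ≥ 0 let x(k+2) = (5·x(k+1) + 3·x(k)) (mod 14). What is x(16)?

0

We have x(0) = 6,  x(1) = 0,  x(2) = 4,  x(3) = 6,  x(4) = 0.
Since (x(3), x(4)) = (x(0), x(1)) = (6, 0) (two consecutive terms determine the rest), the sequence is periodic with period 3.
(16 - 0) mod 3 = 1, so x(16) = x(1) = 0.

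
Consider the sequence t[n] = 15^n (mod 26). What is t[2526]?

25

Listing terms: t[0] = 1; t[1] = 15; t[2] = 17; t[3] = 21; t[4] = 3; t[5] = 19; t[6] = 25; t[7] = 11; t[8] = 9; t[9] = 5; t[10] = 23; t[11] = 7; t[12] = 1.
The sequence repeats with period 12.
So t[2526] = t[0 + ((2526-0) mod 12)] = t[6] = 25.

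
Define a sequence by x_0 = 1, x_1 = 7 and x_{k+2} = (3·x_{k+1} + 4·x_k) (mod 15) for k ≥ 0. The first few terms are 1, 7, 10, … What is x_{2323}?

13

x_0 = 1; x_1 = 7; x_2 = 10; x_3 = 13; x_4 = 4; x_5 = 4; x_6 = 13; x_7 = 10; x_8 = 7; x_9 = 1; x_{10} = 1; x_{11} = 7.
The sequence repeats with period 10.
So x_{2323} = x_{0 + ((2323-0) mod 10)} = x_3 = 13.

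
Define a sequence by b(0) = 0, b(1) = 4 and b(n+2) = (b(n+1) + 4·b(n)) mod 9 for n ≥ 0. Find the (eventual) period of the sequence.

b(0) = 0,  b(1) = 4,  b(2) = 4,  b(3) = 2,  b(4) = 0,  b(5) = 8,  b(6) = 8,  b(7) = 4,  b(8) = 0,  b(9) = 7,  b(10) = 7,  b(11) = 8,  b(12) = 0,  b(13) = 5,  b(14) = 5,  b(15) = 7,  b(16) = 0,  b(17) = 1,  b(18) = 1,  b(19) = 5,  b(20) = 0,  b(21) = 2,  b(22) = 2,  b(23) = 1,  b(24) = 0,  b(25) = 4.
Since (b(24), b(25)) = (b(0), b(1)) = (0, 4) (two consecutive terms determine the rest), the sequence is periodic with period 24.

24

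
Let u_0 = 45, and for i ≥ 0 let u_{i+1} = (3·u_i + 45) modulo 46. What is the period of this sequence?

Listing terms: u_0 = 45,  u_1 = 42,  u_2 = 33,  u_3 = 6,  u_4 = 17,  u_5 = 4,  u_6 = 11,  u_7 = 32,  u_8 = 3,  u_9 = 8,  u_{10} = 23,  u_{11} = 22,  u_{12} = 19,  u_{13} = 10,  u_{14} = 29,  u_{15} = 40,  u_{16} = 27,  u_{17} = 34,  u_{18} = 9,  u_{19} = 26,  u_{20} = 31,  u_{21} = 0,  u_{22} = 45.
Since u_{22} = u_0 = 45, the sequence is periodic with period 22.

22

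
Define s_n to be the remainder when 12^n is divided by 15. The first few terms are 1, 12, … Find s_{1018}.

9

Computing terms: s_0 = 1,  s_1 = 12,  s_2 = 9,  s_3 = 3,  s_4 = 6,  s_5 = 12.
Since s_5 = s_1 = 12, the sequence is eventually periodic: after a pre-period of length 1 it cycles with period 4.
For n ≥ 1, s_n depends only on (n - 1) mod 4. (1018 - 1) mod 4 = 1, so s_{1018} = s_2 = 9.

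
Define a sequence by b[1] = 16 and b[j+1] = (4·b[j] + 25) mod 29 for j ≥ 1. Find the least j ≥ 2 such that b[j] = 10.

Computing terms: b[1] = 16, b[2] = 2, b[3] = 4, b[4] = 12, b[5] = 15, b[6] = 27, b[7] = 17, b[8] = 6, b[9] = 20, b[10] = 18, b[11] = 10, b[12] = 7, b[13] = 24, b[14] = 5, b[15] = 16.
Since b[15] = b[1] = 16, the sequence is periodic with period 14.
The value 10 first appears (with j ≥ 2) at b[11].

11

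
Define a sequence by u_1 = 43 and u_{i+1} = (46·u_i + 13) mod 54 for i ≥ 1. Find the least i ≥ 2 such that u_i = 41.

14

u_1 = 43, u_2 = 47, u_3 = 15, u_4 = 1, u_5 = 5, u_6 = 27, u_7 = 13, u_8 = 17, u_9 = 39, u_{10} = 25, u_{11} = 29, u_{12} = 51, u_{13} = 37, u_{14} = 41, u_{15} = 9, u_{16} = 49, u_{17} = 53, u_{18} = 21, u_{19} = 7, u_{20} = 11, u_{21} = 33, u_{22} = 19, u_{23} = 23, u_{24} = 45, u_{25} = 31, u_{26} = 35, u_{27} = 3, u_{28} = 43.
The sequence repeats with period 27.
The value 41 first appears (with i ≥ 2) at u_{14}.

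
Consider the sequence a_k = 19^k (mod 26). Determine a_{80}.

3

Computing terms: a_0 = 1; a_1 = 19; a_2 = 23; a_3 = 21; a_4 = 9; a_5 = 15; a_6 = 25; a_7 = 7; a_8 = 3; a_9 = 5; a_{10} = 17; a_{11} = 11; a_{12} = 1.
The sequence repeats with period 12.
So a_{80} = a_{0 + ((80-0) mod 12)} = a_8 = 3.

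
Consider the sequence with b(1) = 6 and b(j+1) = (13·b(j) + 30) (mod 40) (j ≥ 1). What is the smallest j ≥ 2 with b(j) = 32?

4

b(1) = 6,  b(2) = 28,  b(3) = 34,  b(4) = 32,  b(5) = 6.
Since b(5) = b(1) = 6, the sequence is periodic with period 4.
The value 32 first appears (with j ≥ 2) at b(4).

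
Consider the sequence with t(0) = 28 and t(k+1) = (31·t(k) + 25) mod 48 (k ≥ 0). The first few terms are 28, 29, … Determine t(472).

t(0) = 28, t(1) = 29, t(2) = 12, t(3) = 13, t(4) = 44, t(5) = 45, t(6) = 28.
Since t(6) = t(0) = 28, the sequence is periodic with period 6.
So t(472) = t(0 + ((472-0) mod 6)) = t(4) = 44.

44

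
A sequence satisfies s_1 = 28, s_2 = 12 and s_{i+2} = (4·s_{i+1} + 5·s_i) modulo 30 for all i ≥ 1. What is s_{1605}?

s_1 = 28; s_2 = 12; s_3 = 8; s_4 = 2; s_5 = 18; s_6 = 22; s_7 = 28; s_8 = 12.
Since (s_7, s_8) = (s_1, s_2) = (28, 12) (two consecutive terms determine the rest), the sequence is periodic with period 6.
So s_{1605} = s_{1 + ((1605-1) mod 6)} = s_3 = 8.

8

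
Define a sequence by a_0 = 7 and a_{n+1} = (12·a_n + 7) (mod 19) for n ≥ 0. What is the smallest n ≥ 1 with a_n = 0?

We have a_0 = 7,  a_1 = 15,  a_2 = 16,  a_3 = 9,  a_4 = 1,  a_5 = 0,  a_6 = 7.
The sequence repeats with period 6.
The value 0 first appears (with n ≥ 1) at a_5.

5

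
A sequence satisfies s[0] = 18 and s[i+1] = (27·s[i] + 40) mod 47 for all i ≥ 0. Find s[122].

We have s[0] = 18,  s[1] = 9,  s[2] = 1,  s[3] = 20,  s[4] = 16,  s[5] = 2,  s[6] = 0,  s[7] = 40,  s[8] = 39,  s[9] = 12,  s[10] = 35,  s[11] = 45,  s[12] = 33,  s[13] = 38,  s[14] = 32,  s[15] = 11,  s[16] = 8,  s[17] = 21,  s[18] = 43,  s[19] = 26,  s[20] = 37,  s[21] = 5,  s[22] = 34,  s[23] = 18.
Since s[23] = s[0] = 18, the sequence is periodic with period 23.
So s[122] = s[0 + ((122-0) mod 23)] = s[7] = 40.

40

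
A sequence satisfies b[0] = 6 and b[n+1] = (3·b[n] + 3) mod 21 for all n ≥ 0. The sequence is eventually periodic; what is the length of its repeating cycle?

6

We have b[0] = 6; b[1] = 0; b[2] = 3; b[3] = 12; b[4] = 18; b[5] = 15; b[6] = 6.
The sequence repeats with period 6.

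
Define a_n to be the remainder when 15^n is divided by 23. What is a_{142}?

We have a_0 = 1,  a_1 = 15,  a_2 = 18,  a_3 = 17,  a_4 = 2,  a_5 = 7,  a_6 = 13,  a_7 = 11,  a_8 = 4,  a_9 = 14,  a_{10} = 3,  a_{11} = 22,  a_{12} = 8,  a_{13} = 5,  a_{14} = 6,  a_{15} = 21,  a_{16} = 16,  a_{17} = 10,  a_{18} = 12,  a_{19} = 19,  a_{20} = 9,  a_{21} = 20,  a_{22} = 1.
The sequence repeats with period 22.
(142 - 0) mod 22 = 10, so a_{142} = a_{10} = 3.

3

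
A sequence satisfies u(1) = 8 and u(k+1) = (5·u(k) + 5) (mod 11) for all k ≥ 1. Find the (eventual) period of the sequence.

5

Computing terms: u(1) = 8,  u(2) = 1,  u(3) = 10,  u(4) = 0,  u(5) = 5,  u(6) = 8.
The sequence repeats with period 5.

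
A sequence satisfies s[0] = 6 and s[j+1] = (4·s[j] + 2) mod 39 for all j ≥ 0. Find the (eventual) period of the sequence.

6

Computing terms: s[0] = 6, s[1] = 26, s[2] = 28, s[3] = 36, s[4] = 29, s[5] = 1, s[6] = 6.
Since s[6] = s[0] = 6, the sequence is periodic with period 6.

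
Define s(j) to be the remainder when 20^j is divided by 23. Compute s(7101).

7

We have s(0) = 1, s(1) = 20, s(2) = 9, s(3) = 19, s(4) = 12, s(5) = 10, s(6) = 16, s(7) = 21, s(8) = 6, s(9) = 5, s(10) = 8, s(11) = 22, s(12) = 3, s(13) = 14, s(14) = 4, s(15) = 11, s(16) = 13, s(17) = 7, s(18) = 2, s(19) = 17, s(20) = 18, s(21) = 15, s(22) = 1.
Since s(22) = s(0) = 1, the sequence is periodic with period 22.
So s(7101) = s(0 + ((7101-0) mod 22)) = s(17) = 7.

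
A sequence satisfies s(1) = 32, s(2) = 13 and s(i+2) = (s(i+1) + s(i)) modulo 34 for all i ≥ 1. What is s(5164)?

2

Computing terms: s(1) = 32; s(2) = 13; s(3) = 11; s(4) = 24; s(5) = 1; s(6) = 25; s(7) = 26; s(8) = 17; s(9) = 9; s(10) = 26; s(11) = 1; s(12) = 27; s(13) = 28; s(14) = 21; s(15) = 15; s(16) = 2; s(17) = 17; s(18) = 19; s(19) = 2; s(20) = 21; s(21) = 23; s(22) = 10; s(23) = 33; s(24) = 9; s(25) = 8; s(26) = 17; s(27) = 25; s(28) = 8; s(29) = 33; s(30) = 7; s(31) = 6; s(32) = 13; s(33) = 19; s(34) = 32; s(35) = 17; s(36) = 15; s(37) = 32; s(38) = 13.
Since (s(37), s(38)) = (s(1), s(2)) = (32, 13) (two consecutive terms determine the rest), the sequence is periodic with period 36.
So s(5164) = s(1 + ((5164-1) mod 36)) = s(16) = 2.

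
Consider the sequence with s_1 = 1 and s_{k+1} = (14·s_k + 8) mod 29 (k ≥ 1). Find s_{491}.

s_1 = 1; s_2 = 22; s_3 = 26; s_4 = 24; s_5 = 25; s_6 = 10; s_7 = 3; s_8 = 21; s_9 = 12; s_{10} = 2; s_{11} = 7; s_{12} = 19; s_{13} = 13; s_{14} = 16; s_{15} = 0; s_{16} = 8; s_{17} = 4; s_{18} = 6; s_{19} = 5; s_{20} = 20; s_{21} = 27; s_{22} = 9; s_{23} = 18; s_{24} = 28; s_{25} = 23; s_{26} = 11; s_{27} = 17; s_{28} = 14; s_{29} = 1.
The sequence repeats with period 28.
(491 - 1) mod 28 = 14, so s_{491} = s_{15} = 0.

0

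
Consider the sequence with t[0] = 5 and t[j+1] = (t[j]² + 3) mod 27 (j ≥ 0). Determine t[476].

Computing terms: t[0] = 5, t[1] = 1, t[2] = 4, t[3] = 19, t[4] = 13, t[5] = 10, t[6] = 22, t[7] = 1.
Since t[7] = t[1] = 1, the sequence is eventually periodic: after a pre-period of length 1 it cycles with period 6.
For j ≥ 1, t[j] depends only on (j - 1) mod 6. (476 - 1) mod 6 = 1, so t[476] = t[2] = 4.

4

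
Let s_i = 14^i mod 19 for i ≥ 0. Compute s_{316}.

We have s_0 = 1, s_1 = 14, s_2 = 6, s_3 = 8, s_4 = 17, s_5 = 10, s_6 = 7, s_7 = 3, s_8 = 4, s_9 = 18, s_{10} = 5, s_{11} = 13, s_{12} = 11, s_{13} = 2, s_{14} = 9, s_{15} = 12, s_{16} = 16, s_{17} = 15, s_{18} = 1.
Since s_{18} = s_0 = 1, the sequence is periodic with period 18.
So s_{316} = s_{0 + ((316-0) mod 18)} = s_{10} = 5.

5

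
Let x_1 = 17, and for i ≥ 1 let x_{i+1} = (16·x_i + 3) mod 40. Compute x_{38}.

3

x_1 = 17,  x_2 = 35,  x_3 = 3,  x_4 = 11,  x_5 = 19,  x_6 = 27,  x_7 = 35.
Since x_7 = x_2 = 35, the sequence is eventually periodic: after a pre-period of length 1 it cycles with period 5.
For i ≥ 2, x_i depends only on (i - 2) mod 5. (38 - 2) mod 5 = 1, so x_{38} = x_3 = 3.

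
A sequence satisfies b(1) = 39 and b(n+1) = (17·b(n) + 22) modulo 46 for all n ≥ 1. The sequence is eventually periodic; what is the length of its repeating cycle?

22

We have b(1) = 39,  b(2) = 41,  b(3) = 29,  b(4) = 9,  b(5) = 37,  b(6) = 7,  b(7) = 3,  b(8) = 27,  b(9) = 21,  b(10) = 11,  b(11) = 25,  b(12) = 33,  b(13) = 31,  b(14) = 43,  b(15) = 17,  b(16) = 35,  b(17) = 19,  b(18) = 23,  b(19) = 45,  b(20) = 5,  b(21) = 15,  b(22) = 1,  b(23) = 39.
The sequence repeats with period 22.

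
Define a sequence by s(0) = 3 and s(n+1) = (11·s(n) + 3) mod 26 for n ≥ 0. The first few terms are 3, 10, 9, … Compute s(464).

Listing terms: s(0) = 3, s(1) = 10, s(2) = 9, s(3) = 24, s(4) = 7, s(5) = 2, s(6) = 25, s(7) = 18, s(8) = 19, s(9) = 4, s(10) = 21, s(11) = 0, s(12) = 3.
The sequence repeats with period 12.
(464 - 0) mod 12 = 8, so s(464) = s(8) = 19.

19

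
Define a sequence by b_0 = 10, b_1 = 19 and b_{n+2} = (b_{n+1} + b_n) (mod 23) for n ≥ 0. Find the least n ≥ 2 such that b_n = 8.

We have b_0 = 10,  b_1 = 19,  b_2 = 6,  b_3 = 2,  b_4 = 8,  b_5 = 10,  b_6 = 18,  b_7 = 5,  b_8 = 0,  b_9 = 5,  b_{10} = 5,  b_{11} = 10,  b_{12} = 15,  b_{13} = 2,  b_{14} = 17,  b_{15} = 19,  b_{16} = 13,  b_{17} = 9,  b_{18} = 22,  b_{19} = 8,  b_{20} = 7,  b_{21} = 15,  b_{22} = 22,  b_{23} = 14,  b_{24} = 13,  b_{25} = 4,  b_{26} = 17,  b_{27} = 21,  b_{28} = 15,  b_{29} = 13,  b_{30} = 5,  b_{31} = 18,  b_{32} = 0,  b_{33} = 18,  b_{34} = 18,  b_{35} = 13,  b_{36} = 8,  b_{37} = 21,  b_{38} = 6,  b_{39} = 4,  b_{40} = 10,  b_{41} = 14,  b_{42} = 1,  b_{43} = 15,  b_{44} = 16,  b_{45} = 8,  b_{46} = 1,  b_{47} = 9,  b_{48} = 10,  b_{49} = 19.
Since (b_{48}, b_{49}) = (b_0, b_1) = (10, 19) (two consecutive terms determine the rest), the sequence is periodic with period 48.
The value 8 first appears (with n ≥ 2) at b_4.

4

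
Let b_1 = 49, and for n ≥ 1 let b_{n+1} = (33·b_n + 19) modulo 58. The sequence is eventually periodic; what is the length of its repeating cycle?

Listing terms: b_1 = 49, b_2 = 12, b_3 = 9, b_4 = 26, b_5 = 7, b_6 = 18, b_7 = 33, b_8 = 6, b_9 = 43, b_{10} = 46, b_{11} = 29, b_{12} = 48, b_{13} = 37, b_{14} = 22, b_{15} = 49.
Since b_{15} = b_1 = 49, the sequence is periodic with period 14.

14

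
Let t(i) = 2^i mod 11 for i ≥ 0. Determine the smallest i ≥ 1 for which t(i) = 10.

5

t(0) = 1,  t(1) = 2,  t(2) = 4,  t(3) = 8,  t(4) = 5,  t(5) = 10,  t(6) = 9,  t(7) = 7,  t(8) = 3,  t(9) = 6,  t(10) = 1.
The sequence repeats with period 10.
The value 10 first appears (with i ≥ 1) at t(5).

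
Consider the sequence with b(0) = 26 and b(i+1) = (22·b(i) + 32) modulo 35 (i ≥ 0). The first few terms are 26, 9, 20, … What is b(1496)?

Computing terms: b(0) = 26,  b(1) = 9,  b(2) = 20,  b(3) = 17,  b(4) = 21,  b(5) = 4,  b(6) = 15,  b(7) = 12,  b(8) = 16,  b(9) = 34,  b(10) = 10,  b(11) = 7,  b(12) = 11,  b(13) = 29,  b(14) = 5,  b(15) = 2,  b(16) = 6,  b(17) = 24,  b(18) = 0,  b(19) = 32,  b(20) = 1,  b(21) = 19,  b(22) = 30,  b(23) = 27,  b(24) = 31,  b(25) = 14,  b(26) = 25,  b(27) = 22,  b(28) = 26.
The sequence repeats with period 28.
(1496 - 0) mod 28 = 12, so b(1496) = b(12) = 11.

11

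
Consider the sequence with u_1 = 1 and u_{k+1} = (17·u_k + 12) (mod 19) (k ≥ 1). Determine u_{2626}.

2

We have u_1 = 1; u_2 = 10; u_3 = 11; u_4 = 9; u_5 = 13; u_6 = 5; u_7 = 2; u_8 = 8; u_9 = 15; u_{10} = 1.
Since u_{10} = u_1 = 1, the sequence is periodic with period 9.
So u_{2626} = u_{1 + ((2626-1) mod 9)} = u_7 = 2.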